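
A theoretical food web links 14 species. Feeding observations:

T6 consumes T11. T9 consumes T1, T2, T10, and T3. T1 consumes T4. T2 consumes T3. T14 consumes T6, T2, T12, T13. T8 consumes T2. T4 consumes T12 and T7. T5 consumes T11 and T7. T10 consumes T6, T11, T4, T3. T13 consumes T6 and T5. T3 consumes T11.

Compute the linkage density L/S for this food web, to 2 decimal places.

L/S = 1.64

There are L = 23 links among S = 14 species.
L/S = 23/14 = 1.6429 ≈ 1.64.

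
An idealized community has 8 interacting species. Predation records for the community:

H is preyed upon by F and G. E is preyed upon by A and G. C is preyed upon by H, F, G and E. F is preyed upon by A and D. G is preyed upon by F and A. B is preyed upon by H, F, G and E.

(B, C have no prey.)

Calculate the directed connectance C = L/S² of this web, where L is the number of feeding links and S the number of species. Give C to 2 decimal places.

C = 0.25

The web has S = 8 species and L = 16 feeding links.
C = L / S² = 16 / 64 = 0.2500 ≈ 0.25.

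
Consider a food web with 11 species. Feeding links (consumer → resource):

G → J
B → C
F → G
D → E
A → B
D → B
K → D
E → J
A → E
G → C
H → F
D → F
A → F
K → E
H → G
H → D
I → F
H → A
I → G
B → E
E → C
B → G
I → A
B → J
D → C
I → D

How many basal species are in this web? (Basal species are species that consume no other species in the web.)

Basal species (no prey listed): C, J.
Count: 2.

2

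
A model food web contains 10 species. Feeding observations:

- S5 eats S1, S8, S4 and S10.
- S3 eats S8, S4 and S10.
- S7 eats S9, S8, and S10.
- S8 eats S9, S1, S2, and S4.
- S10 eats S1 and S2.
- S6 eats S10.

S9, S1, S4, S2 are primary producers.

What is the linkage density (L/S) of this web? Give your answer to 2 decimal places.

There are L = 17 links among S = 10 species.
L/S = 17/10 = 1.7000 ≈ 1.70.

L/S = 1.70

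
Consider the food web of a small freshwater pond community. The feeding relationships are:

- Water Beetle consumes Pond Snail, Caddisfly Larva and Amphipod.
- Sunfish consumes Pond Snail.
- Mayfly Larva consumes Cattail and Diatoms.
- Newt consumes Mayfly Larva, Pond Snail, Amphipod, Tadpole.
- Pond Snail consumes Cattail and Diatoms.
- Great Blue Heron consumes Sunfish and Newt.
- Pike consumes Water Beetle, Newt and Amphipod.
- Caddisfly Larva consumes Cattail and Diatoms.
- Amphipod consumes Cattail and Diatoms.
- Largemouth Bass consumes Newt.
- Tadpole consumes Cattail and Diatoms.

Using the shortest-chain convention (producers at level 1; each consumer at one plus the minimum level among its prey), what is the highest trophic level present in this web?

4

Producers (level 1): Diatoms, Cattail.
Following each consumer down to its lowest-level prey: Diatoms → Pond Snail → Sunfish → Great Blue Heron (levels 1 through 4).
All prey of Great Blue Heron (Sunfish 3, Newt 3) are at level 3 or above, so Great Blue Heron is at level 1 + 3 = 4.
Every consumer has at least one prey at level 3 or below, so none exceeds level 4.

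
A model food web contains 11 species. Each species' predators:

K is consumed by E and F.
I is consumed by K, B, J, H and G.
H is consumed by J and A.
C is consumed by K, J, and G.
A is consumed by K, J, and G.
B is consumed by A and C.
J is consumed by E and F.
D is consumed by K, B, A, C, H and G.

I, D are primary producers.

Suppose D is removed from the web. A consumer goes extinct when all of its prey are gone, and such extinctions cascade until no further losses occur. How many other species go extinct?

0

Remove D.
Every predator of it retains at least one other prey: B still has I; H still has I; A still has B, H; C still has B; G still has I, A, C; K still has I, A, C.
No consumer loses all prey, so no secondary extinctions occur.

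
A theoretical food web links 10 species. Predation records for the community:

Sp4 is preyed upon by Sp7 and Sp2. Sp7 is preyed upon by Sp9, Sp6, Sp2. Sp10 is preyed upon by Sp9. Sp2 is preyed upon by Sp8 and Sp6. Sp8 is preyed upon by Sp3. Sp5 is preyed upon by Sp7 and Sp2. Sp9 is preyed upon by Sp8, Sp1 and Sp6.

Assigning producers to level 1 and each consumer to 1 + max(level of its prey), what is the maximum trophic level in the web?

5

Producers (level 1): Sp5, Sp4, Sp10.
Sp5 → Sp7 → Sp9 → Sp8 → Sp3 gives Sp3 level 5.
No species has a prey at level 5, so no species reaches level 6.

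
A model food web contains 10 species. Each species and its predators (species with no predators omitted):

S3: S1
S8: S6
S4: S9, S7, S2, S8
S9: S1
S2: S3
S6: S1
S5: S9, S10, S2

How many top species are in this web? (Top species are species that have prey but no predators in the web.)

Top species (has prey, but nothing eats it): S7, S10, S1.
Count: 3.

3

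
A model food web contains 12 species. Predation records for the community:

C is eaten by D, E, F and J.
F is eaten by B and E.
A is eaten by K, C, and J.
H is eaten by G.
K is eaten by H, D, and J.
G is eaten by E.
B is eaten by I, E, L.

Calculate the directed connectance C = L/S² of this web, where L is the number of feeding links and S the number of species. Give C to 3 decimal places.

The web has S = 12 species and L = 17 feeding links.
C = L / S² = 17 / 144 = 0.1181 ≈ 0.118.

C = 0.118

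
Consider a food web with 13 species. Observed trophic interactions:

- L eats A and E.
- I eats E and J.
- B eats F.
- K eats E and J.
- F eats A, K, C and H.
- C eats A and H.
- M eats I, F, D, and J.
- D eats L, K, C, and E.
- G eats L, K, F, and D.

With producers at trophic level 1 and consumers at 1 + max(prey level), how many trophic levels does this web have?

4

Producers (level 1): E, A, H, J.
E → K → F → G gives G level 4.
No species has a prey at level 4, so no species reaches level 5.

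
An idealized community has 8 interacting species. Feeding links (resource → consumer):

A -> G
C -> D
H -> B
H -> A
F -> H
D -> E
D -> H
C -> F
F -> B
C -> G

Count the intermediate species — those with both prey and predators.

4

Intermediate species (has both prey and predators): D, F, H, A.
Count: 4.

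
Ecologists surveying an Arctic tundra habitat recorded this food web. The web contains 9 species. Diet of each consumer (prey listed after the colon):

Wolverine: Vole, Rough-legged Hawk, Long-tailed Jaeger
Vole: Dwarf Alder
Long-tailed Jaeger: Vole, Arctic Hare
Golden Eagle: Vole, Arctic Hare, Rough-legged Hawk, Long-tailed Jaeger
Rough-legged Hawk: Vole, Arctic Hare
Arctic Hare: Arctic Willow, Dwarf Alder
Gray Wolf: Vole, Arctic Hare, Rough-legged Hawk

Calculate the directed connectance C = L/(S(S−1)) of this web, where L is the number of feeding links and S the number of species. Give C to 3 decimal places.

C = 0.236

The web has S = 9 species and L = 17 feeding links.
C = L / (S(S−1)) = 17 / 72 = 0.2361 ≈ 0.236.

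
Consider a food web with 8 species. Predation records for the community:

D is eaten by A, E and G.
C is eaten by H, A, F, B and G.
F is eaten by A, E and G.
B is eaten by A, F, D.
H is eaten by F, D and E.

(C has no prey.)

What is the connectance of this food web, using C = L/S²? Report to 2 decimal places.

The web has S = 8 species and L = 17 feeding links.
C = L / S² = 17 / 64 = 0.2656 ≈ 0.27.

C = 0.27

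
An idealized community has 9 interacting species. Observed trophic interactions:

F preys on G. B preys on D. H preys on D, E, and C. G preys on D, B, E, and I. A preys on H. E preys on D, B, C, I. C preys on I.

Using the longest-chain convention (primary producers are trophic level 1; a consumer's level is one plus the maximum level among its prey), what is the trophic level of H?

D is a producer → level 1.
B eats D → level 2.
E eats B (level 2); other prey at levels: I 1, D 1, C 2 → level 3.
H eats E (level 3); other prey at levels: D 1, C 2 → level 4.

Trophic level 4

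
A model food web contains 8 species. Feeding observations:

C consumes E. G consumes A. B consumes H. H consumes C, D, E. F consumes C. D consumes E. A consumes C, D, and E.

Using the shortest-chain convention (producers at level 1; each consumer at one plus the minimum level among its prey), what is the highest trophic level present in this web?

Producers (level 1): E.
Following each consumer down to its lowest-level prey: E → H → B (levels 1 through 3).
All prey of B (H 2) are at level 2 or above, so B is at level 1 + 2 = 3.
Every consumer has at least one prey at level 2 or below, so none exceeds level 3.

3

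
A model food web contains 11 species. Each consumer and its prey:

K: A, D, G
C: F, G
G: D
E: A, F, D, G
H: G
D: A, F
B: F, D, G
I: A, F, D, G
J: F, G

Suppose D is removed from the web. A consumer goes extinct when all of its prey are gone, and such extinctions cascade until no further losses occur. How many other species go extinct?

2

Remove D.
Round 1: G (all prey gone) → extinct.
Round 2: H (all prey gone) → extinct.
No further losses. Total secondary extinctions: 2.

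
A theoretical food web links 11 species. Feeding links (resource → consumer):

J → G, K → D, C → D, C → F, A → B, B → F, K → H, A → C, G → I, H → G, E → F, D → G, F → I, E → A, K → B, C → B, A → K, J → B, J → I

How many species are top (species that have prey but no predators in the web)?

1

Top species (has prey, but nothing eats it): I.
Count: 1.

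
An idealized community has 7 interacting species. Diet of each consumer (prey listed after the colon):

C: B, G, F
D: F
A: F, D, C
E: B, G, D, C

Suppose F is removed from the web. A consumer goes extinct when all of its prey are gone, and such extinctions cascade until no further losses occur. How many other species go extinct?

Remove F.
Round 1: D (all prey gone) → extinct.
No further losses. Total secondary extinctions: 1.

1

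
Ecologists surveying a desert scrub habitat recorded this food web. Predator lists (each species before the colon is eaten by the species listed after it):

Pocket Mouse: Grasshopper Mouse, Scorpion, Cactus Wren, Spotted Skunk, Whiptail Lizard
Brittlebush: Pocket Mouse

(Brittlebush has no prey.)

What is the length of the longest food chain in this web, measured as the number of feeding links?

2 links

One longest chain: Brittlebush → Pocket Mouse → Grasshopper Mouse.
It has 3 species and 2 links.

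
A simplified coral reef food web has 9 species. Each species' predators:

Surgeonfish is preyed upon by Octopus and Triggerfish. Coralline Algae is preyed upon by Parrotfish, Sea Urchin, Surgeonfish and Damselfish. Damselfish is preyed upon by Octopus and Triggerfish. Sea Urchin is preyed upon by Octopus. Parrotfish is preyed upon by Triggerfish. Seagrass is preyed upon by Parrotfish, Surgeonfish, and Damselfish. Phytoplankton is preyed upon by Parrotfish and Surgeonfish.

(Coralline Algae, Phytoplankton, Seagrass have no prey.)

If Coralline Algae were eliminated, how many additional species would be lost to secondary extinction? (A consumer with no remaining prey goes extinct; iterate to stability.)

Remove Coralline Algae.
Round 1: Sea Urchin (all prey gone) → extinct.
No further losses. Total secondary extinctions: 1.

1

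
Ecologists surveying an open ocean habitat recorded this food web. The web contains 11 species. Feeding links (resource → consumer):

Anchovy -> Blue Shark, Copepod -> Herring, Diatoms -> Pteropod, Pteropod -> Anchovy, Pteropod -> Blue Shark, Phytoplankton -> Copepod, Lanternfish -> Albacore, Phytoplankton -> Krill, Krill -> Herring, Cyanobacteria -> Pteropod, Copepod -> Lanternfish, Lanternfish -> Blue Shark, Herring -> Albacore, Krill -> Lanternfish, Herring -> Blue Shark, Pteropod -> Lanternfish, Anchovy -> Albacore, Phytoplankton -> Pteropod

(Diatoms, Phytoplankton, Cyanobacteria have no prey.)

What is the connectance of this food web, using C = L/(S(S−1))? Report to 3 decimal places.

The web has S = 11 species and L = 18 feeding links.
C = L / (S(S−1)) = 18 / 110 = 0.1636 ≈ 0.164.

C = 0.164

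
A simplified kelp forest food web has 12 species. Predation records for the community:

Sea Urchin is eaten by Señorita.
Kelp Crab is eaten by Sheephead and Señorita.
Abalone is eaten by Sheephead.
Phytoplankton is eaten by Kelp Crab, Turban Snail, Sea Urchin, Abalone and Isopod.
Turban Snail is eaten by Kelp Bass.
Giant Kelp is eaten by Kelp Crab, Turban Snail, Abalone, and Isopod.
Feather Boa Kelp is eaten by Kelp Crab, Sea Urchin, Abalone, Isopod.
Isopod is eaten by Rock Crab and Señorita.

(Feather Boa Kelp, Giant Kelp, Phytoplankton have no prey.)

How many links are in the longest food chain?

2 links

One longest chain: Feather Boa Kelp → Abalone → Sheephead.
It has 3 species and 2 links.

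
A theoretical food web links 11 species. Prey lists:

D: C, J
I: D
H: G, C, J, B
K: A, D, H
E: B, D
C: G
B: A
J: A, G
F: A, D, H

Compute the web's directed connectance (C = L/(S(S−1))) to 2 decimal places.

The web has S = 11 species and L = 19 feeding links.
C = L / (S(S−1)) = 19 / 110 = 0.1727 ≈ 0.17.

C = 0.17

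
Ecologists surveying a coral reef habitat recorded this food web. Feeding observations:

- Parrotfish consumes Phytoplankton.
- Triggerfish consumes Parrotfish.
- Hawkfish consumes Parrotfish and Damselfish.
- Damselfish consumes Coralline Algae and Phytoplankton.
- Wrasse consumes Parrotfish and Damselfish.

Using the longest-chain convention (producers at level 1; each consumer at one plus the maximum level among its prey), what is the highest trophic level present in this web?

3

Producers (level 1): Coralline Algae, Phytoplankton.
Phytoplankton → Parrotfish → Hawkfish gives Hawkfish level 3.
No species has a prey at level 3, so no species reaches level 4.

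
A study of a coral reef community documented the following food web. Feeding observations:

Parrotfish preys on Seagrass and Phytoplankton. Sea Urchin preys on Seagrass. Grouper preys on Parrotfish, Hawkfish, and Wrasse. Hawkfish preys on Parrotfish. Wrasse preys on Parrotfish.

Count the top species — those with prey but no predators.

2

Top species (has prey, but nothing eats it): Sea Urchin, Grouper.
Count: 2.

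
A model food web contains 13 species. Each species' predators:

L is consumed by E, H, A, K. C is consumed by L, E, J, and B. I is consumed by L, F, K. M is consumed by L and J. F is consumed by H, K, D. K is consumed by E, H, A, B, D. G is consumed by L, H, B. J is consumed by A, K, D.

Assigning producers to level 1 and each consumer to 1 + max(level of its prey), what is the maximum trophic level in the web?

Producers (level 1): I, G, C, M.
I → F → K → A gives A level 4.
No species has a prey at level 4, so no species reaches level 5.

4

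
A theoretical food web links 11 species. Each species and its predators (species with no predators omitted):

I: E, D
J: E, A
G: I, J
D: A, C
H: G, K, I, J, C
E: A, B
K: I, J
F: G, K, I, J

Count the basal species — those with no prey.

2

Basal species (no prey listed): F, H.
Count: 2.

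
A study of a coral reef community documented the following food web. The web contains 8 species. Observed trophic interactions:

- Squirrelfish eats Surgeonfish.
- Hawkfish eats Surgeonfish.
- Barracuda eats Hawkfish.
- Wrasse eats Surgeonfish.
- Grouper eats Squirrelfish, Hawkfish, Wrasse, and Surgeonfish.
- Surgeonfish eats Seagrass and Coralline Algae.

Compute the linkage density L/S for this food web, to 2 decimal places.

There are L = 10 links among S = 8 species.
L/S = 10/8 = 1.2500 ≈ 1.25.

L/S = 1.25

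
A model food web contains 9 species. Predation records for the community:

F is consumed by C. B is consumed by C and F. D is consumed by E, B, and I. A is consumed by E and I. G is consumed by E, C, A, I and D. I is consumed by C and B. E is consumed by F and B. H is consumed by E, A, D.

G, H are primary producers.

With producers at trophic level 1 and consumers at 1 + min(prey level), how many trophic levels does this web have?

Producers (level 1): G, H.
Following each consumer down to its lowest-level prey: G → E → F (levels 1 through 3).
All prey of F (E 2, B 3) are at level 2 or above, so F is at level 1 + 2 = 3.
Every consumer has at least one prey at level 2 or below, so none exceeds level 3.

3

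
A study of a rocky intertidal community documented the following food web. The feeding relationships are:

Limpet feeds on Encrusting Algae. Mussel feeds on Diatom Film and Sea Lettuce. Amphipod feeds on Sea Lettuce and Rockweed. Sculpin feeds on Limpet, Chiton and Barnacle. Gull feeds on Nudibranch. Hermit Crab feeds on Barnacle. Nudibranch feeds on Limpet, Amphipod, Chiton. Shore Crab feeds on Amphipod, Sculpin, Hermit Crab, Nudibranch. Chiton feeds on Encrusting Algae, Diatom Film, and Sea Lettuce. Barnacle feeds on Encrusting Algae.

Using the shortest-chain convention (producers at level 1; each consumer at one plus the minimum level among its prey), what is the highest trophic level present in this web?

4

Producers (level 1): Diatom Film, Sea Lettuce, Encrusting Algae, Rockweed.
Following each consumer down to its lowest-level prey: Encrusting Algae → Limpet → Nudibranch → Gull (levels 1 through 4).
All prey of Gull (Nudibranch 3) are at level 3 or above, so Gull is at level 1 + 3 = 4.
Every consumer has at least one prey at level 3 or below, so none exceeds level 4.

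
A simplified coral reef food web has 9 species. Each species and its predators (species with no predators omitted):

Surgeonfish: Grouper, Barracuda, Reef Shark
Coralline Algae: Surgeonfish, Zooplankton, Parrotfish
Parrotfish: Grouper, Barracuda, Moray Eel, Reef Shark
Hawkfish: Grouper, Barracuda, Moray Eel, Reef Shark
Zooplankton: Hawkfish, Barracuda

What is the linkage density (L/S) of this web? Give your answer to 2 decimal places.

L/S = 1.78

There are L = 16 links among S = 9 species.
L/S = 16/9 = 1.7778 ≈ 1.78.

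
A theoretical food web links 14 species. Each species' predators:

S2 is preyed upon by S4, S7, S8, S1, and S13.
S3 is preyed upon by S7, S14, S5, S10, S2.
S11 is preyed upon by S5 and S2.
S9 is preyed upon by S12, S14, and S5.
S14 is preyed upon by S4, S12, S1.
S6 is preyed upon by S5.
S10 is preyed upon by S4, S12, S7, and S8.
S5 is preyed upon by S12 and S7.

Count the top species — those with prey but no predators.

6

Top species (has prey, but nothing eats it): S8, S7, S13, S1, S12, S4.
Count: 6.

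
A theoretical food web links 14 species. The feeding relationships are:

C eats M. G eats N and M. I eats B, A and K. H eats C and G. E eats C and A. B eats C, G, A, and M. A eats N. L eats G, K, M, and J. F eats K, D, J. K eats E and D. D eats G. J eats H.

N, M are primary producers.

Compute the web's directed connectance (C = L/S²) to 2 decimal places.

The web has S = 14 species and L = 26 feeding links.
C = L / S² = 26 / 196 = 0.1327 ≈ 0.13.

C = 0.13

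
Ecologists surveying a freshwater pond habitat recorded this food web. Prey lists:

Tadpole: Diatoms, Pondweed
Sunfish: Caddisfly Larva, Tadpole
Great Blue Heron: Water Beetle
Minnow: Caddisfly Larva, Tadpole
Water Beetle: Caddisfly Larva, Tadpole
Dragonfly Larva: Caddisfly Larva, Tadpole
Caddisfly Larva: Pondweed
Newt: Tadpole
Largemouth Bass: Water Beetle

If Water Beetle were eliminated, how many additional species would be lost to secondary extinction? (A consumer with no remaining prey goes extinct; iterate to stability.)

2

Remove Water Beetle.
Round 1: Great Blue Heron (all prey gone), Largemouth Bass (all prey gone) → extinct.
No further losses. Total secondary extinctions: 2.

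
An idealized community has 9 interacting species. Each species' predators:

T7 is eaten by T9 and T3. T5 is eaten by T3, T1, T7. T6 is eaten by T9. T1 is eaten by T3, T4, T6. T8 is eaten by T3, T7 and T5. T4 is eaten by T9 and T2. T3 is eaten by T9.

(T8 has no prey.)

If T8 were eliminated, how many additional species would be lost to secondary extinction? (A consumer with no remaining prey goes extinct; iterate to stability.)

Remove T8.
Round 1: T5 (all prey gone) → extinct.
Round 2: T1 (all prey gone), T7 (all prey gone) → extinct.
Round 3: T6 (all prey gone), T4 (all prey gone), T3 (all prey gone) → extinct.
Round 4: T2 (all prey gone), T9 (all prey gone) → extinct.
No further losses. Total secondary extinctions: 8.

8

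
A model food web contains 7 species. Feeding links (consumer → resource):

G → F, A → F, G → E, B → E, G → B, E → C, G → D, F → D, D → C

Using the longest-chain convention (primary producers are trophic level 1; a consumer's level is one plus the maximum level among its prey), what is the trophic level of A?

C is a producer → level 1.
D eats C → level 2.
F eats D → level 3.
A eats F → level 4.

Trophic level 4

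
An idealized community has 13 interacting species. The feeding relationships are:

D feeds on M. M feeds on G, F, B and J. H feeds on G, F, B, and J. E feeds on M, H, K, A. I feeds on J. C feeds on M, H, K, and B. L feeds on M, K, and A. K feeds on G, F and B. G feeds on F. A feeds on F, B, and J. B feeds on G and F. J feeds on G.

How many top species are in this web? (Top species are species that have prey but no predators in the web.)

5

Top species (has prey, but nothing eats it): I, E, C, L, D.
Count: 5.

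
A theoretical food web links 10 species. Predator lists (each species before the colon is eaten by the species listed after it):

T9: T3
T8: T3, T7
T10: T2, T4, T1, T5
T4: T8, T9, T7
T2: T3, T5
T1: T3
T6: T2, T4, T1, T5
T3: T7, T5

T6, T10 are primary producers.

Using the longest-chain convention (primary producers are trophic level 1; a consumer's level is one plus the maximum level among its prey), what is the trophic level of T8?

Trophic level 3

T6 is a producer → level 1.
T4 eats T6 (level 1); other prey at levels: T10 1 → level 2.
T8 eats T4 → level 3.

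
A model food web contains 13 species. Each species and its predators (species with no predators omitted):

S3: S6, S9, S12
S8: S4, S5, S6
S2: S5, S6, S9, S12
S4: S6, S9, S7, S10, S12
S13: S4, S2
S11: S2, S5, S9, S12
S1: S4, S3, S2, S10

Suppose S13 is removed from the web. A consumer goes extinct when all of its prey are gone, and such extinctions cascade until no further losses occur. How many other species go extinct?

0

Remove S13.
Every predator of it retains at least one other prey: S4 still has S8, S1; S2 still has S11, S1.
No consumer loses all prey, so no secondary extinctions occur.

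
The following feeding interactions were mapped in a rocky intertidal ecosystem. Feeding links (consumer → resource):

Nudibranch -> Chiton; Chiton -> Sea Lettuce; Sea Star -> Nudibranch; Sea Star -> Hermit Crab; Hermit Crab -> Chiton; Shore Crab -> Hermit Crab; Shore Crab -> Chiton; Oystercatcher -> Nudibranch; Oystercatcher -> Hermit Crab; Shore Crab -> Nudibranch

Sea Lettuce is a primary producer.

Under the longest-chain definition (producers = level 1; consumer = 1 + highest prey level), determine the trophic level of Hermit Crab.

Trophic level 3

Sea Lettuce is a producer → level 1.
Chiton eats Sea Lettuce → level 2.
Hermit Crab eats Chiton → level 3.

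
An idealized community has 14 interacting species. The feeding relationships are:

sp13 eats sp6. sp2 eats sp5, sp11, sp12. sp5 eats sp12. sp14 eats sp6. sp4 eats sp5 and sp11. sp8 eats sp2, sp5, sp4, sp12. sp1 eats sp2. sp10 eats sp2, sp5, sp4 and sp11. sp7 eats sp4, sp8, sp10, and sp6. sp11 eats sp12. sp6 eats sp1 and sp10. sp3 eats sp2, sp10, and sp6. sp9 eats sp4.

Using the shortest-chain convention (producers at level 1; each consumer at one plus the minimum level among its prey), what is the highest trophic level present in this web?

5

Producers (level 1): sp12.
Following each consumer down to its lowest-level prey: sp12 → sp5 → sp10 → sp6 → sp13 (levels 1 through 5).
All prey of sp13 (sp6 4) are at level 4 or above, so sp13 is at level 1 + 4 = 5.
Every consumer has at least one prey at level 4 or below, so none exceeds level 5.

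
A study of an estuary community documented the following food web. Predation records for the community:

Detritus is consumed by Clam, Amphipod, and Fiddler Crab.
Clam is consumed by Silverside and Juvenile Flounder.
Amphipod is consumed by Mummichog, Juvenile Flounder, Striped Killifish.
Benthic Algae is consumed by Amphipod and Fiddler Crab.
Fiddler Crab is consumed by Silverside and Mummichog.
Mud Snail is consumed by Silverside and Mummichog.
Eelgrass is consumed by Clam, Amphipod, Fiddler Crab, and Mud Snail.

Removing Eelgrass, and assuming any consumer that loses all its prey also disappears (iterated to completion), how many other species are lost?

Remove Eelgrass.
Round 1: Mud Snail (all prey gone) → extinct.
No further losses. Total secondary extinctions: 1.

1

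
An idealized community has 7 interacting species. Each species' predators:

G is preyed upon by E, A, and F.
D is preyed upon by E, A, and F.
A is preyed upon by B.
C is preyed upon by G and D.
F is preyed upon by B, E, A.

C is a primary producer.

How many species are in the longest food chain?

5 species

One longest chain: C → D → F → A → B.
It has 5 species and 4 links.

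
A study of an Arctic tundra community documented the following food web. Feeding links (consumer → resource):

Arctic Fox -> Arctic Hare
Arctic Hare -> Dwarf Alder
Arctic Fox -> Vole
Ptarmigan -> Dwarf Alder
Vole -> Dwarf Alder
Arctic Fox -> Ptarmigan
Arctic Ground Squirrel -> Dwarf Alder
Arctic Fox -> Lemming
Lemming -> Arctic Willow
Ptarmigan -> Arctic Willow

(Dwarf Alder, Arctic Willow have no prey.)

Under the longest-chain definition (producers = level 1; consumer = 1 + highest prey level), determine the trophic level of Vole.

Dwarf Alder is a producer → level 1.
Vole eats Dwarf Alder → level 2.

Trophic level 2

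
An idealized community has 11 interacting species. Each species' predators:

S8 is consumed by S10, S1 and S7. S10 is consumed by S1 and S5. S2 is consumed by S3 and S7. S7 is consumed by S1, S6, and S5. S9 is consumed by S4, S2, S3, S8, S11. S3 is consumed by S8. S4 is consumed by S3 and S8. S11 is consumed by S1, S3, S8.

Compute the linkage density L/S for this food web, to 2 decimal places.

There are L = 21 links among S = 11 species.
L/S = 21/11 = 1.9091 ≈ 1.91.

L/S = 1.91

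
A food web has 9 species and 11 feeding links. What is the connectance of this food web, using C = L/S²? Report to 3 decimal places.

C = 0.136

The web has S = 9 species and L = 11 feeding links.
C = L / S² = 11 / 81 = 0.1358 ≈ 0.136.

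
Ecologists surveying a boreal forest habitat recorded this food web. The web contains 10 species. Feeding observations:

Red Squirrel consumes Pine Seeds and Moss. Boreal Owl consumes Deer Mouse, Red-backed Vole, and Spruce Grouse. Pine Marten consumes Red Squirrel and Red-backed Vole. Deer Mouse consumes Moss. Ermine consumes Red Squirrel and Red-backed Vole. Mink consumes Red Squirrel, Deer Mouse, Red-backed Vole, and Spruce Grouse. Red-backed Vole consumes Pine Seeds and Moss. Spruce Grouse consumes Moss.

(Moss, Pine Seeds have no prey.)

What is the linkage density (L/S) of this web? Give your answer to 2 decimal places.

L/S = 1.70

There are L = 17 links among S = 10 species.
L/S = 17/10 = 1.7000 ≈ 1.70.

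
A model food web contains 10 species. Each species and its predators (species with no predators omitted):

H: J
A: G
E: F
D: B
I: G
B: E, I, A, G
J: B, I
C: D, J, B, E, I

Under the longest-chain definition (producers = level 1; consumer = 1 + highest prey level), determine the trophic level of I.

C is a producer → level 1.
D eats C → level 2.
B eats D (level 2); other prey at levels: C 1, J 2 → level 3.
I eats B (level 3); other prey at levels: C 1, J 2 → level 4.

Trophic level 4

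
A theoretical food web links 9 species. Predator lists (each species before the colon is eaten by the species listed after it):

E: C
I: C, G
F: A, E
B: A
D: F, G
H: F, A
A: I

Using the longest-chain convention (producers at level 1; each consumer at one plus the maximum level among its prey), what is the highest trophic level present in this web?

5

Producers (level 1): D, H, B.
D → F → A → I → C gives C level 5.
No species has a prey at level 5, so no species reaches level 6.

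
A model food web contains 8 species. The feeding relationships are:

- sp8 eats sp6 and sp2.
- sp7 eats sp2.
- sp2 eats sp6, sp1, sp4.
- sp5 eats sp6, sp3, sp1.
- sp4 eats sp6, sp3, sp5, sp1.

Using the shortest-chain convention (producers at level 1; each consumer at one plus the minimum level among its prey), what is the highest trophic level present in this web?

3

Producers (level 1): sp6, sp3, sp1.
Following each consumer down to its lowest-level prey: sp6 → sp2 → sp7 (levels 1 through 3).
All prey of sp7 (sp2 2) are at level 2 or above, so sp7 is at level 1 + 2 = 3.
Every consumer has at least one prey at level 2 or below, so none exceeds level 3.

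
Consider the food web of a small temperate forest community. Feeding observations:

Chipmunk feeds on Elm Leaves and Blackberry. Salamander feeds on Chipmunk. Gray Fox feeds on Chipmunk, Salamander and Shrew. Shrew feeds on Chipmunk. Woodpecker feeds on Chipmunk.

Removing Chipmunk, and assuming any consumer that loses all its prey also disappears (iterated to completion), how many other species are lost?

4

Remove Chipmunk.
Round 1: Shrew (all prey gone), Salamander (all prey gone), Woodpecker (all prey gone) → extinct.
Round 2: Gray Fox (all prey gone) → extinct.
No further losses. Total secondary extinctions: 4.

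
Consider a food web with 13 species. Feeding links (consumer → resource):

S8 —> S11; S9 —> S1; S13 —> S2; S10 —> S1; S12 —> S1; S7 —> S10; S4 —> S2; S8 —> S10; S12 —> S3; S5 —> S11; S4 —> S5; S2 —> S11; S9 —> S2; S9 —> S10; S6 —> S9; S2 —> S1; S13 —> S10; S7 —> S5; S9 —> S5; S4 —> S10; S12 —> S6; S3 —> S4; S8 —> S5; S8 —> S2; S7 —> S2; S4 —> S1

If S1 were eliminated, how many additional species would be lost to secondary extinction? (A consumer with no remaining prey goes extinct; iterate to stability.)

Remove S1.
Round 1: S10 (all prey gone) → extinct.
No further losses. Total secondary extinctions: 1.

1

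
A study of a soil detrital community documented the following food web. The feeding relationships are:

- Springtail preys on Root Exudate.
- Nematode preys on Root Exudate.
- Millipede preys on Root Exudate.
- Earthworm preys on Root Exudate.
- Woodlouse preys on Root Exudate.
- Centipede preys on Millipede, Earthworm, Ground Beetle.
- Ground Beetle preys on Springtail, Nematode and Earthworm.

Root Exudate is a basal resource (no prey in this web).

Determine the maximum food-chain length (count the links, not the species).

One longest chain: Root Exudate → Earthworm → Ground Beetle → Centipede.
It has 4 species and 3 links.

3 links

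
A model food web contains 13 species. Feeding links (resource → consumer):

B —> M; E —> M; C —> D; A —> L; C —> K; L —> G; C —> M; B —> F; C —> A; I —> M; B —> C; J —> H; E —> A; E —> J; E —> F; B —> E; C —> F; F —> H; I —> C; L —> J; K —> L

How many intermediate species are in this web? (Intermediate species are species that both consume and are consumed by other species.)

Intermediate species (has both prey and predators): C, E, K, A, F, L, J.
Count: 7.

7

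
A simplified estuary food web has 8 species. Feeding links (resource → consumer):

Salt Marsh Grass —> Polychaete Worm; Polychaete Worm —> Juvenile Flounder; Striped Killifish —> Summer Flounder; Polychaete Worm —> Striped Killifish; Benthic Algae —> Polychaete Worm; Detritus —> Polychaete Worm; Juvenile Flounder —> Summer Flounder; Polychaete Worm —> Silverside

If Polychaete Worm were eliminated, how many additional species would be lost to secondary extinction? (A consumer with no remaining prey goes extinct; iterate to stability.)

Remove Polychaete Worm.
Round 1: Juvenile Flounder (all prey gone), Striped Killifish (all prey gone), Silverside (all prey gone) → extinct.
Round 2: Summer Flounder (all prey gone) → extinct.
No further losses. Total secondary extinctions: 4.

4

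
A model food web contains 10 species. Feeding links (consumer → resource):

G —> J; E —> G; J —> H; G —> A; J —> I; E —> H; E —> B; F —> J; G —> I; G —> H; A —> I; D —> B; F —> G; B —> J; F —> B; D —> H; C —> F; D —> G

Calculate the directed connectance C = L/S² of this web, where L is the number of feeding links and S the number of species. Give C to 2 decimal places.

C = 0.18

The web has S = 10 species and L = 18 feeding links.
C = L / S² = 18 / 100 = 0.1800 ≈ 0.18.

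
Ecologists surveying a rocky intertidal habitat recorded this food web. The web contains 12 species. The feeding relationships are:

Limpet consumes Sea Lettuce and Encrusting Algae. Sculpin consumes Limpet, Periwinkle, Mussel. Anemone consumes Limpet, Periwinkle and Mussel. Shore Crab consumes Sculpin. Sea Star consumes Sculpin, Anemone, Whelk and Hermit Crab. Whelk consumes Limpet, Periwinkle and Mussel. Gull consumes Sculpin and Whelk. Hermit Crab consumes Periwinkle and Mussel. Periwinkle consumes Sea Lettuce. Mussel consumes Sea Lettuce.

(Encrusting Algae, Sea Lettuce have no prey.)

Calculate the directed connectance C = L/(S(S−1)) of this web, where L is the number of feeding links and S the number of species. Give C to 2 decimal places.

The web has S = 12 species and L = 22 feeding links.
C = L / (S(S−1)) = 22 / 132 = 0.1667 ≈ 0.17.

C = 0.17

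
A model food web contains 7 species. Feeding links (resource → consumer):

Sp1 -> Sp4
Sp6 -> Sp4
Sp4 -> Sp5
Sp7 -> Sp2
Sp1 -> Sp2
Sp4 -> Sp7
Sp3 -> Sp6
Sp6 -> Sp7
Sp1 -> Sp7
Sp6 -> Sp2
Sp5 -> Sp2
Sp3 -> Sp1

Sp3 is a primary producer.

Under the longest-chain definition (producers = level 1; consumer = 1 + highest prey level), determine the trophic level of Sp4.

Trophic level 3

Sp3 is a producer → level 1.
Sp6 eats Sp3 → level 2.
Sp4 eats Sp6 (level 2); other prey at levels: Sp1 2 → level 3.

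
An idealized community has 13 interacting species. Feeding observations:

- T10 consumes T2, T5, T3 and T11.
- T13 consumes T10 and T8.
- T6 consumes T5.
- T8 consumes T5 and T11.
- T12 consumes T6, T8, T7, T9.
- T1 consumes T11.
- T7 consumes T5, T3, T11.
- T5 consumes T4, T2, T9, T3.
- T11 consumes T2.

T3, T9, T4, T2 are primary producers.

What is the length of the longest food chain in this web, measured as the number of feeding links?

One longest chain: T3 → T5 → T6 → T12.
It has 4 species and 3 links.

3 links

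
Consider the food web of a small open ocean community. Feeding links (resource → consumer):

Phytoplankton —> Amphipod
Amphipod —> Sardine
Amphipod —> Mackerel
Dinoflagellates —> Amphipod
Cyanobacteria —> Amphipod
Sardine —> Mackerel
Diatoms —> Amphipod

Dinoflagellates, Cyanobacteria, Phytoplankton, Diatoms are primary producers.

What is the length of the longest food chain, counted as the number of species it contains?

4 species

One longest chain: Dinoflagellates → Amphipod → Sardine → Mackerel.
It has 4 species and 3 links.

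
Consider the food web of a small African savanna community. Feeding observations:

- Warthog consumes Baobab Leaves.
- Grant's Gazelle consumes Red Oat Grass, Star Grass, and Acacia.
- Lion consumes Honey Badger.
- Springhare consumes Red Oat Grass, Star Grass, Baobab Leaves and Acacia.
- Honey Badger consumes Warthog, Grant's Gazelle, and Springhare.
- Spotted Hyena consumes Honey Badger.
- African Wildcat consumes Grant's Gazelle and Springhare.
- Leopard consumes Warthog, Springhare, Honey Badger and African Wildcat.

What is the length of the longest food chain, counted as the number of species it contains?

4 species

One longest chain: Acacia → Grant's Gazelle → Honey Badger → Lion.
It has 4 species and 3 links.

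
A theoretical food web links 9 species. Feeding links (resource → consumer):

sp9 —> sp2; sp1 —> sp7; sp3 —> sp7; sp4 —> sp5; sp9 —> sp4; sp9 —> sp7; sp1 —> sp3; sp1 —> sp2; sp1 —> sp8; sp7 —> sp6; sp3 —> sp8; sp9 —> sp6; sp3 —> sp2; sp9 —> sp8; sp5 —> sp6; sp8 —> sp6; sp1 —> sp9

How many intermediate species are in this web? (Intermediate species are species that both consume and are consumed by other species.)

6

Intermediate species (has both prey and predators): sp3, sp9, sp4, sp7, sp8, sp5.
Count: 6.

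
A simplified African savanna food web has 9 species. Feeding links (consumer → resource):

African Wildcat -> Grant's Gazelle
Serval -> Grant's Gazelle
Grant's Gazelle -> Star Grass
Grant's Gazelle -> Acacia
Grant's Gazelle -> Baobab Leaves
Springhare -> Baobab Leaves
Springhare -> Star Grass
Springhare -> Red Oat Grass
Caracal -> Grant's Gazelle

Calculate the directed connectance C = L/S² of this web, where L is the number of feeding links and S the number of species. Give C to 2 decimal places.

The web has S = 9 species and L = 9 feeding links.
C = L / S² = 9 / 81 = 0.1111 ≈ 0.11.

C = 0.11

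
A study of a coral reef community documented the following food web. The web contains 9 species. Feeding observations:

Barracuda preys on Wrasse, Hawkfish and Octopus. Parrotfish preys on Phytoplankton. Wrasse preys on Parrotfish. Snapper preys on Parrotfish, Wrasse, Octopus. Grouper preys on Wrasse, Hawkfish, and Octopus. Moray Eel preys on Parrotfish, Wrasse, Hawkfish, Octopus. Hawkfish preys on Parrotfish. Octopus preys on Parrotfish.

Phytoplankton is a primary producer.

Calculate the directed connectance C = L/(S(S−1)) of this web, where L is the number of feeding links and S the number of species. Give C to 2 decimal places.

C = 0.24

The web has S = 9 species and L = 17 feeding links.
C = L / (S(S−1)) = 17 / 72 = 0.2361 ≈ 0.24.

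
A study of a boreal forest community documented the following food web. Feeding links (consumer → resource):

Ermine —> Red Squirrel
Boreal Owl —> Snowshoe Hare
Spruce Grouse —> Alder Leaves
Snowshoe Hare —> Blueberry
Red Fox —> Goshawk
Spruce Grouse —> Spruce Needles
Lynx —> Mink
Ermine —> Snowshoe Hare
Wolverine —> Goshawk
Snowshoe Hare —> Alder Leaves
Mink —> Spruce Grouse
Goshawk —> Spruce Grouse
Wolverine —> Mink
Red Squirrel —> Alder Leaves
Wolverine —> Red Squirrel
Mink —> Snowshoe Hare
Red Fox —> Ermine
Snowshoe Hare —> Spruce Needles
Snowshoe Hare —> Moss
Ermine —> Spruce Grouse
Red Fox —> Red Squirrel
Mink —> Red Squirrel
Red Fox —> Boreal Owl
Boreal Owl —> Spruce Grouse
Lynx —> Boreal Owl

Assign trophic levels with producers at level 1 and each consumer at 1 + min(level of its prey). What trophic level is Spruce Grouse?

Alder Leaves is a producer → level 1.
Spruce Grouse eats Alder Leaves → level 2.

Trophic level 2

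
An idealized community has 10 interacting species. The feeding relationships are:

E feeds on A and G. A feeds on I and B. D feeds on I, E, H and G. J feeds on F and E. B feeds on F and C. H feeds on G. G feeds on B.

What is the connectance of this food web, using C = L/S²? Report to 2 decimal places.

The web has S = 10 species and L = 14 feeding links.
C = L / S² = 14 / 100 = 0.1400 ≈ 0.14.

C = 0.14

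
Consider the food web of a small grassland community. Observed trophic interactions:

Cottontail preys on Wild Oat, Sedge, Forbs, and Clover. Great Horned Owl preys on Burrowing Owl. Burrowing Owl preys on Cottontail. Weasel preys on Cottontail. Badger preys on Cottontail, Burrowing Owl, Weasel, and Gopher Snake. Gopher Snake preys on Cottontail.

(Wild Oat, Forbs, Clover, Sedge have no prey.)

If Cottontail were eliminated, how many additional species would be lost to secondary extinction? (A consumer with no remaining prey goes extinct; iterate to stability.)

5

Remove Cottontail.
Round 1: Burrowing Owl (all prey gone), Weasel (all prey gone), Gopher Snake (all prey gone) → extinct.
Round 2: Great Horned Owl (all prey gone), Badger (all prey gone) → extinct.
No further losses. Total secondary extinctions: 5.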